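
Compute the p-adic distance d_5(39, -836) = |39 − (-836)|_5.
d_5(39, -836) = 1/125

Step 1 — x − y = 39 − (-836) = 875. Step 2 — v_5(875) = 3 (factor: 875 = (5^3 · 7); the sign does not affect v_p). Step 3 — |x − y|_5 = 5^{-3} = 1/125.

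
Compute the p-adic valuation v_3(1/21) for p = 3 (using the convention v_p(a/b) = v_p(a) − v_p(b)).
v_3(1/21) = -1

Factor powers of 3 from the numerator and denominator of the reduced fraction: 1 = 3^0 · 1 and 21 = 3^1 · 7. Apply v_p(a/b) = v_p(a) − v_p(b): v_3(1/21) = 0 − 1 = -1.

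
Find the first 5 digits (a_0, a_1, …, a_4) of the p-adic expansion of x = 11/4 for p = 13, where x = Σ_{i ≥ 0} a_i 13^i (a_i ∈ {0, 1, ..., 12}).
(a_0, …, a_4) = (6, 3, 3, 3, 3)

v_13(11/4) = 0 (numerator and denominator both coprime to 13), so x ∈ ℤ_13^×. Compute digits iteratively via a_i = x_i mod 13, x_{i+1} = (x_i − a_i)/13, with x_0 = x:
  x_0 = 11/4;  a_0 = 6;  x_1 = (x_0 − 6)/13 = -1/4
  x_1 = -1/4;  a_1 = 3;  x_2 = (x_1 − 3)/13 = -1/4
  x_2 = -1/4;  a_2 = 3;  x_3 = (x_2 − 3)/13 = -1/4
  x_3 = -1/4;  a_3 = 3;  x_4 = (x_3 − 3)/13 = -1/4
  x_4 = -1/4;  a_4 = 3;  x_5 = (x_4 − 3)/13 = -1/4
Digits: (6, 3, 3, 3, 3).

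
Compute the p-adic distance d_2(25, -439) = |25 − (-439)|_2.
d_2(25, -439) = 1/16

Step 1 — x − y = 25 − (-439) = 464. Step 2 — v_2(464) = 4 (factor: 464 = (2^4 · 29); the sign does not affect v_p). Step 3 — |x − y|_2 = 2^{-4} = 1/16.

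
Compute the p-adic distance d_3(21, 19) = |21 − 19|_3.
d_3(21, 19) = 1

Step 1 — x − y = 21 − 19 = 2. Step 2 — v_3(2) = 0 (factor: 2 = (3^0 · 2); the sign does not affect v_p). Step 3 — |x − y|_3 = 3^{0} = 1.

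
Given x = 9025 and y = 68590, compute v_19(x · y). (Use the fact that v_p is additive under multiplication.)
v_19(619024750) = 5

v_p(x) = 2 (factor: 9025 = 19^2 · 25); v_p(y) = 3 (factor: 68590 = 19^3 · 10). Additivity: v_p(xy) = v_p(x) + v_p(y) = 2 + 3 = 5. (Direct check: xy = 619024750 = 19^5 · (250).)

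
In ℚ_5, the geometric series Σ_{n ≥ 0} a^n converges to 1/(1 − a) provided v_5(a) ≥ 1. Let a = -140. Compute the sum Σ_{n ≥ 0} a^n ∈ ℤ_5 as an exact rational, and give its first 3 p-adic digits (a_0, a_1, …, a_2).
Σ a^n = 1/(1 − a) = 1/141;  first 3 digits = (1, 2, 3)

v_5(a) = 1 ≥ 1, so the series converges in ℤ_5 to 1/(1 − a) = 1/(1 − (-140)) = 1/141. Expand this rational in ℤ_5: compute digits iteratively via d_i = x_i mod 5, x_{i+1} = (x_i − d_i)/5. The first 3 digits are (1, 2, 3).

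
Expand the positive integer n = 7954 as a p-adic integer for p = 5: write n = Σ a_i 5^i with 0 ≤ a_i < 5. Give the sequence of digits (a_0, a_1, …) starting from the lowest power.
(a_0, a_1, …) = (4, 0, 3, 3, 2, 2)

Repeated division by 5 gives the digits low-to-high: 7954 = 4 + 3·5^2 + 3·5^3 + 2·5^4 + 2·5^5. Digit sequence: (4, 0, 3, 3, 2, 2).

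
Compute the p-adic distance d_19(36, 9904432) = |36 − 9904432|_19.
d_19(36, 9904432) = 1/2476099

Step 1 — x − y = 36 − 9904432 = -9904396. Step 2 — v_19(-9904396) = 5 (factor: -9904396 = −(19^5 · 4); the sign does not affect v_p). Step 3 — |x − y|_19 = 19^{-5} = 1/2476099.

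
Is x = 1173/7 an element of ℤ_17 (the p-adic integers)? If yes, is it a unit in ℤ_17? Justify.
x ∈ ℤ_17 but not a unit; v_17(x) = 1 > 0

ℤ_17 = {x ∈ ℚ_17 : v_17(x) ≥ 0} and ℤ_17^× = {x ∈ ℤ_17 : v_17(x) = 0}. Here v_17(1173/7) = v_17(num) − v_17(den) = 1; compare against these criteria.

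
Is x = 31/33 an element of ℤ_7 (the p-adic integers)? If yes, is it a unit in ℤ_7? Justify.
x ∈ ℤ_7^× (unit); v_7(x) = 0

ℤ_7 = {x ∈ ℚ_7 : v_7(x) ≥ 0} and ℤ_7^× = {x ∈ ℤ_7 : v_7(x) = 0}. Here v_7(31/33) = v_7(num) − v_7(den) = 0; compare against these criteria.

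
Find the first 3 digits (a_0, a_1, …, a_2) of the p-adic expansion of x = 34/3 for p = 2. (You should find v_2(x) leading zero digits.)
(a_0, …, a_2) = (0, 1, 1)

v_2(34/3) = 1, so a_0 = ... = a_0 = 0. Factor out: x = 2^1 · u with u = 17/3 a unit in ℤ_2. Expand u iteratively via a_{v+i} = u_i mod 2, u_{i+1} = (u_i − a_{v+i})/2:
  u_0 = 17/3;  a_1 = 1;  u_1 = (u_0 − 1)/2 = 7/3
  u_1 = 7/3;  a_2 = 1;  u_2 = (u_1 − 1)/2 = 2/3
Digits: (0, 1, 1).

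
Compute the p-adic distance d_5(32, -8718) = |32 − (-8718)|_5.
d_5(32, -8718) = 1/625

Step 1 — x − y = 32 − (-8718) = 8750. Step 2 — v_5(8750) = 4 (factor: 8750 = (5^4 · 14); the sign does not affect v_p). Step 3 — |x − y|_5 = 5^{-4} = 1/625.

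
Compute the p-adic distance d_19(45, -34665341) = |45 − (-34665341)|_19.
d_19(45, -34665341) = 1/2476099

Step 1 — x − y = 45 − (-34665341) = 34665386. Step 2 — v_19(34665386) = 5 (factor: 34665386 = (19^5 · 14); the sign does not affect v_p). Step 3 — |x − y|_19 = 19^{-5} = 1/2476099.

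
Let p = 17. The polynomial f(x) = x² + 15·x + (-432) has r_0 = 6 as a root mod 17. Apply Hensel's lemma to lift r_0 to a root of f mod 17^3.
r_2 = 3389 (mod 4913)

Hensel: r_{i+1} = r_i − f(r_i)·(f′(r_i))^{-1} mod 17^{i+2}, f′(x) = 2x + 15. Iterate:
  r_0 = 6 (mod 17)
  r_1 = 210 (mod 289)
  r_2 = 3389 (mod 4913)
Final: r = 3389 satisfies f(r) ≡ 0 mod 17^3.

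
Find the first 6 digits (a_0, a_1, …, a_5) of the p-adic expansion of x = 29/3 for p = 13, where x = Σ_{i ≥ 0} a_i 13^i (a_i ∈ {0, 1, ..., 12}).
(a_0, …, a_5) = (1, 5, 4, 4, 4, 4)

v_13(29/3) = 0 (numerator and denominator both coprime to 13), so x ∈ ℤ_13^×. Compute digits iteratively via a_i = x_i mod 13, x_{i+1} = (x_i − a_i)/13, with x_0 = x:
  x_0 = 29/3;  a_0 = 1;  x_1 = (x_0 − 1)/13 = 2/3
  x_1 = 2/3;  a_1 = 5;  x_2 = (x_1 − 5)/13 = -1/3
  x_2 = -1/3;  a_2 = 4;  x_3 = (x_2 − 4)/13 = -1/3
  x_3 = -1/3;  a_3 = 4;  x_4 = (x_3 − 4)/13 = -1/3
  x_4 = -1/3;  a_4 = 4;  x_5 = (x_4 − 4)/13 = -1/3
  x_5 = -1/3;  a_5 = 4;  x_6 = (x_5 − 4)/13 = -1/3
Digits: (1, 5, 4, 4, 4, 4).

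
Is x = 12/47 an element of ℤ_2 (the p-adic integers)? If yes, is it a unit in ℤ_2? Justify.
x ∈ ℤ_2 but not a unit; v_2(x) = 2 > 0

ℤ_2 = {x ∈ ℚ_2 : v_2(x) ≥ 0} and ℤ_2^× = {x ∈ ℤ_2 : v_2(x) = 0}. Here v_2(12/47) = v_2(num) − v_2(den) = 2; compare against these criteria.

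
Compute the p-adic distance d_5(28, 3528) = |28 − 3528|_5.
d_5(28, 3528) = 1/125

Step 1 — x − y = 28 − 3528 = -3500. Step 2 — v_5(-3500) = 3 (factor: -3500 = −(5^3 · 28); the sign does not affect v_p). Step 3 — |x − y|_5 = 5^{-3} = 1/125.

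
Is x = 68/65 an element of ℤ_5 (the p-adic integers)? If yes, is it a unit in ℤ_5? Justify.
x ∉ ℤ_5 (v_5(x) = -1 < 0)

ℤ_5 = {x ∈ ℚ_5 : v_5(x) ≥ 0} and ℤ_5^× = {x ∈ ℤ_5 : v_5(x) = 0}. Here v_5(68/65) = v_5(num) − v_5(den) = -1; compare against these criteria.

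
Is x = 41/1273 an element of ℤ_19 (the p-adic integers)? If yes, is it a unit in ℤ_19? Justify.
x ∉ ℤ_19 (v_19(x) = -1 < 0)

ℤ_19 = {x ∈ ℚ_19 : v_19(x) ≥ 0} and ℤ_19^× = {x ∈ ℤ_19 : v_19(x) = 0}. Here v_19(41/1273) = v_19(num) − v_19(den) = -1; compare against these criteria.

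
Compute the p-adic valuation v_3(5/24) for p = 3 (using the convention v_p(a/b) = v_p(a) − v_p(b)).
v_3(5/24) = -1

Factor powers of 3 from the numerator and denominator of the reduced fraction: 5 = 3^0 · 5 and 24 = 3^1 · 8. Apply v_p(a/b) = v_p(a) − v_p(b): v_3(5/24) = 0 − 1 = -1.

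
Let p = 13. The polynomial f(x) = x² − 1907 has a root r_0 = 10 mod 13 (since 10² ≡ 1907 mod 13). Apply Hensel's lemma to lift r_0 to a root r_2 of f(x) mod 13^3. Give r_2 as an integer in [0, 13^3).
r_2 = 1427 (mod 2197)

Hensel's recurrence: r_{i+1} = r_i − f(r_i)·(f′(r_i))^{-1} mod 13^{i+2}, with f′(x) = 2x. Iterate:
  r_0 = 10 (mod 13)
  r_1 = 75 (mod 169)
  r_2 = 1427 (mod 2197)
Final: r_2 = 1427, and one checks f(r_2) ≡ 0 mod 13^3.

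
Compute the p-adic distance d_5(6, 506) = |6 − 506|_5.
d_5(6, 506) = 1/125

Step 1 — x − y = 6 − 506 = -500. Step 2 — v_5(-500) = 3 (factor: -500 = −(5^3 · 4); the sign does not affect v_p). Step 3 — |x − y|_5 = 5^{-3} = 1/125.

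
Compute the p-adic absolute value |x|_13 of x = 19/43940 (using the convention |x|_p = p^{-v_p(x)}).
|19/43940|_13 = 2197

Step 1 — compute v_13(x) by factoring powers of 13 out of the numerator and denominator: v_13(19/43940) = -3. Step 2 — apply |x|_p = p^{-v_p(x)} = 13^{3} = 2197.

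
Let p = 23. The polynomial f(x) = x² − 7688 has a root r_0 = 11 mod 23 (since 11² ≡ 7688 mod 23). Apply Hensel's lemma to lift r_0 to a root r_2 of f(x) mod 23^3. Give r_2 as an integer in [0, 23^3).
r_2 = 2495 (mod 12167)

Hensel's recurrence: r_{i+1} = r_i − f(r_i)·(f′(r_i))^{-1} mod 23^{i+2}, with f′(x) = 2x. Iterate:
  r_0 = 11 (mod 23)
  r_1 = 379 (mod 529)
  r_2 = 2495 (mod 12167)
Final: r_2 = 2495, and one checks f(r_2) ≡ 0 mod 23^3.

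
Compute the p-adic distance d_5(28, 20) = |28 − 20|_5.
d_5(28, 20) = 1

Step 1 — x − y = 28 − 20 = 8. Step 2 — v_5(8) = 0 (factor: 8 = (5^0 · 8); the sign does not affect v_p). Step 3 — |x − y|_5 = 5^{0} = 1.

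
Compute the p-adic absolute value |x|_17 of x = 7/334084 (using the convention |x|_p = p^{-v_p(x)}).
|7/334084|_17 = 83521

Step 1 — compute v_17(x) by factoring powers of 17 out of the numerator and denominator: v_17(7/334084) = -4. Step 2 — apply |x|_p = p^{-v_p(x)} = 17^{4} = 83521.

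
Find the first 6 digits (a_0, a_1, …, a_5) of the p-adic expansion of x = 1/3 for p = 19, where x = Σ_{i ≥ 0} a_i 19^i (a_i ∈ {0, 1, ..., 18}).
(a_0, …, a_5) = (13, 12, 12, 12, 12, 12)

v_19(1/3) = 0 (numerator and denominator both coprime to 19), so x ∈ ℤ_19^×. Compute digits iteratively via a_i = x_i mod 19, x_{i+1} = (x_i − a_i)/19, with x_0 = x:
  x_0 = 1/3;  a_0 = 13;  x_1 = (x_0 − 13)/19 = -2/3
  x_1 = -2/3;  a_1 = 12;  x_2 = (x_1 − 12)/19 = -2/3
  x_2 = -2/3;  a_2 = 12;  x_3 = (x_2 − 12)/19 = -2/3
  x_3 = -2/3;  a_3 = 12;  x_4 = (x_3 − 12)/19 = -2/3
  x_4 = -2/3;  a_4 = 12;  x_5 = (x_4 − 12)/19 = -2/3
  x_5 = -2/3;  a_5 = 12;  x_6 = (x_5 − 12)/19 = -2/3
Digits: (13, 12, 12, 12, 12, 12).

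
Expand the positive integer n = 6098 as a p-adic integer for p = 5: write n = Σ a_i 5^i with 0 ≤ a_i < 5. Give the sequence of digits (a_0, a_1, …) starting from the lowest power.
(a_0, a_1, …) = (3, 4, 3, 3, 4, 1)

Repeated division by 5 gives the digits low-to-high: 6098 = 3 + 4·5^1 + 3·5^2 + 3·5^3 + 4·5^4 + 1·5^5. Digit sequence: (3, 4, 3, 3, 4, 1).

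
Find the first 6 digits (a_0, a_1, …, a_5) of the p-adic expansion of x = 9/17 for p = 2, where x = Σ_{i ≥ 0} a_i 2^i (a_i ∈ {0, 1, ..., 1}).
(a_0, …, a_5) = (1, 0, 0, 1, 1, 1)

v_2(9/17) = 0 (numerator and denominator both coprime to 2), so x ∈ ℤ_2^×. Compute digits iteratively via a_i = x_i mod 2, x_{i+1} = (x_i − a_i)/2, with x_0 = x:
  x_0 = 9/17;  a_0 = 1;  x_1 = (x_0 − 1)/2 = -4/17
  x_1 = -4/17;  a_1 = 0;  x_2 = (x_1 − 0)/2 = -2/17
  x_2 = -2/17;  a_2 = 0;  x_3 = (x_2 − 0)/2 = -1/17
  x_3 = -1/17;  a_3 = 1;  x_4 = (x_3 − 1)/2 = -9/17
  x_4 = -9/17;  a_4 = 1;  x_5 = (x_4 − 1)/2 = -13/17
  x_5 = -13/17;  a_5 = 1;  x_6 = (x_5 − 1)/2 = -15/17
Digits: (1, 0, 0, 1, 1, 1).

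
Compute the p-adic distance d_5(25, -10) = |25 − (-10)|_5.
d_5(25, -10) = 1/5

Step 1 — x − y = 25 − (-10) = 35. Step 2 — v_5(35) = 1 (factor: 35 = (5^1 · 7); the sign does not affect v_p). Step 3 — |x − y|_5 = 5^{-1} = 1/5.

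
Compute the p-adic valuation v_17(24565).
v_17(24565) = 3

v_17(n) is the largest exponent k such that 17^k divides n. Factor out: 24565 = 17^3 · 5. (Sign doesn't affect v_p.) So v_17(24565) = 3.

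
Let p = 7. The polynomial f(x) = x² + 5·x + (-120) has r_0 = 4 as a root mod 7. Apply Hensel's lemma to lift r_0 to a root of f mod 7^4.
r_3 = 655 (mod 2401)

Hensel: r_{i+1} = r_i − f(r_i)·(f′(r_i))^{-1} mod 7^{i+2}, f′(x) = 2x + 5. Iterate:
  r_0 = 4 (mod 7)
  r_1 = 18 (mod 49)
  r_2 = 312 (mod 343)
  r_3 = 655 (mod 2401)
Final: r = 655 satisfies f(r) ≡ 0 mod 7^4.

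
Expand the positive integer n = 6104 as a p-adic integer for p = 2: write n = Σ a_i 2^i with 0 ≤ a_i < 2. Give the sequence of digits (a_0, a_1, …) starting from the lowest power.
(a_0, a_1, …) = (0, 0, 0, 1, 1, 0, 1, 1, 1, 1, 1, 0, 1)

Repeated division by 2 gives the digits low-to-high: 6104 = 1·2^3 + 1·2^4 + 1·2^6 + 1·2^7 + 1·2^8 + 1·2^9 + 1·2^10 + 1·2^12. Digit sequence: (0, 0, 0, 1, 1, 0, 1, 1, 1, 1, 1, 0, 1).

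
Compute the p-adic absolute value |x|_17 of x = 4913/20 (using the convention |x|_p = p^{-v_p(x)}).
|4913/20|_17 = 1/4913

Step 1 — compute v_17(x) by factoring powers of 17 out of the numerator and denominator: v_17(4913/20) = 3. Step 2 — apply |x|_p = p^{-v_p(x)} = 17^{-3} = 1/4913.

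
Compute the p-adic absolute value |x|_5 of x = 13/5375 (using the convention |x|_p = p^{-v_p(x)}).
|13/5375|_5 = 125

Step 1 — compute v_5(x) by factoring powers of 5 out of the numerator and denominator: v_5(13/5375) = -3. Step 2 — apply |x|_p = p^{-v_p(x)} = 5^{3} = 125.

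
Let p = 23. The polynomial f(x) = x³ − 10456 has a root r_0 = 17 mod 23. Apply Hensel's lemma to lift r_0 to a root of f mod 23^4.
r_3 = 9125 (mod 279841)

Hensel: r_{i+1} = r_i − f(r_i)/f′(r_i) mod 23^{i+2}, where f′(x) = 3x². Iterate:
  r_0 = 17 (mod 23)
  r_1 = 132 (mod 529)
  r_2 = 9125 (mod 12167)
  r_3 = 9125 (mod 279841)
Final: r = 9125 with f(r) ≡ 0 mod 23^4.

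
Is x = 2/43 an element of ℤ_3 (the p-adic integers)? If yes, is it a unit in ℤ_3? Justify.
x ∈ ℤ_3^× (unit); v_3(x) = 0

ℤ_3 = {x ∈ ℚ_3 : v_3(x) ≥ 0} and ℤ_3^× = {x ∈ ℤ_3 : v_3(x) = 0}. Here v_3(2/43) = v_3(num) − v_3(den) = 0; compare against these criteria.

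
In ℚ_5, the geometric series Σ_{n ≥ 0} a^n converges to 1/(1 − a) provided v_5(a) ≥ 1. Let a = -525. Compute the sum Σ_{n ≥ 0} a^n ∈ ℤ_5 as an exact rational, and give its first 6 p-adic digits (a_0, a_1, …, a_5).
Σ a^n = 1/(1 − a) = 1/526;  first 6 digits = (1, 0, 4, 0, 0, 3)

v_5(a) = 2 ≥ 1, so the series converges in ℤ_5 to 1/(1 − a) = 1/(1 − (-525)) = 1/526. Expand this rational in ℤ_5: compute digits iteratively via d_i = x_i mod 5, x_{i+1} = (x_i − d_i)/5. The first 6 digits are (1, 0, 4, 0, 0, 3).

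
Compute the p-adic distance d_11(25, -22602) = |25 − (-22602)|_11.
d_11(25, -22602) = 1/1331

Step 1 — x − y = 25 − (-22602) = 22627. Step 2 — v_11(22627) = 3 (factor: 22627 = (11^3 · 17); the sign does not affect v_p). Step 3 — |x − y|_11 = 11^{-3} = 1/1331.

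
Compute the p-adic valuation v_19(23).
v_19(23) = 0

v_19(n) is the largest exponent k such that 19^k divides n. Factor out: 23 = 19^0 · 23. (Sign doesn't affect v_p.) So v_19(23) = 0.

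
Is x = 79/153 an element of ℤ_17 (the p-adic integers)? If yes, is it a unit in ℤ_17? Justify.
x ∉ ℤ_17 (v_17(x) = -1 < 0)

ℤ_17 = {x ∈ ℚ_17 : v_17(x) ≥ 0} and ℤ_17^× = {x ∈ ℤ_17 : v_17(x) = 0}. Here v_17(79/153) = v_17(num) − v_17(den) = -1; compare against these criteria.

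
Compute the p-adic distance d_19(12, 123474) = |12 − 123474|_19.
d_19(12, 123474) = 1/6859

Step 1 — x − y = 12 − 123474 = -123462. Step 2 — v_19(-123462) = 3 (factor: -123462 = −(19^3 · 18); the sign does not affect v_p). Step 3 — |x − y|_19 = 19^{-3} = 1/6859.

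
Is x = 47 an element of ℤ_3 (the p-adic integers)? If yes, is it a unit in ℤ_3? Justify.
x ∈ ℤ_3^× (unit); v_3(x) = 0

ℤ_3 = {x ∈ ℚ_3 : v_3(x) ≥ 0} and ℤ_3^× = {x ∈ ℤ_3 : v_3(x) = 0}. Here v_3(47) = v_3(num) − v_3(den) = 0; compare against these criteria.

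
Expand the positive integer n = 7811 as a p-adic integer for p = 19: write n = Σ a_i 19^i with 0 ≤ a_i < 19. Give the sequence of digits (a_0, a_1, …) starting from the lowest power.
(a_0, a_1, …) = (2, 12, 2, 1)

Repeated division by 19 gives the digits low-to-high: 7811 = 2 + 12·19^1 + 2·19^2 + 1·19^3. Digit sequence: (2, 12, 2, 1).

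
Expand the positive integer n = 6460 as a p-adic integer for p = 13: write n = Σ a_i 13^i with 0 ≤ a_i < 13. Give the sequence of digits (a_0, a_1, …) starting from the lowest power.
(a_0, a_1, …) = (12, 2, 12, 2)

Repeated division by 13 gives the digits low-to-high: 6460 = 12 + 2·13^1 + 12·13^2 + 2·13^3. Digit sequence: (12, 2, 12, 2).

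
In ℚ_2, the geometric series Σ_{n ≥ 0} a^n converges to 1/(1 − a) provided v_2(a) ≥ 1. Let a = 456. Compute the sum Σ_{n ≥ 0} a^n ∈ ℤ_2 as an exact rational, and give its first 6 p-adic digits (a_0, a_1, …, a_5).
Σ a^n = 1/(1 − a) = -1/455;  first 6 digits = (1, 0, 0, 1, 0, 0)

v_2(a) = 3 ≥ 1, so the series converges in ℤ_2 to 1/(1 − a) = 1/(1 − 456) = -1/455. Expand this rational in ℤ_2: compute digits iteratively via d_i = x_i mod 2, x_{i+1} = (x_i − d_i)/2. The first 6 digits are (1, 0, 0, 1, 0, 0).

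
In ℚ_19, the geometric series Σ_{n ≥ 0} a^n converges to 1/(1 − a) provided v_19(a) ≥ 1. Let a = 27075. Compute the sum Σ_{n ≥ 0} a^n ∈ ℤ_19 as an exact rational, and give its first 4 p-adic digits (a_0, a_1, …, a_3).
Σ a^n = 1/(1 − a) = -1/27074;  first 4 digits = (1, 0, 18, 3)

v_19(a) = 2 ≥ 1, so the series converges in ℤ_19 to 1/(1 − a) = 1/(1 − 27075) = -1/27074. Expand this rational in ℤ_19: compute digits iteratively via d_i = x_i mod 19, x_{i+1} = (x_i − d_i)/19. The first 4 digits are (1, 0, 18, 3).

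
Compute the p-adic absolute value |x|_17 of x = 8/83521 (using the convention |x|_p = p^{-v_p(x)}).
|8/83521|_17 = 83521

Step 1 — compute v_17(x) by factoring powers of 17 out of the numerator and denominator: v_17(8/83521) = -4. Step 2 — apply |x|_p = p^{-v_p(x)} = 17^{4} = 83521.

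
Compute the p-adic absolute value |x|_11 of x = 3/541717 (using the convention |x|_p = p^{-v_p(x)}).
|3/541717|_11 = 14641

Step 1 — compute v_11(x) by factoring powers of 11 out of the numerator and denominator: v_11(3/541717) = -4. Step 2 — apply |x|_p = p^{-v_p(x)} = 11^{4} = 14641.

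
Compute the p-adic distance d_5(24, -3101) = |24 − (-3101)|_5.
d_5(24, -3101) = 1/3125

Step 1 — x − y = 24 − (-3101) = 3125. Step 2 — v_5(3125) = 5 (factor: 3125 = (5^5 · 1); the sign does not affect v_p). Step 3 — |x − y|_5 = 5^{-5} = 1/3125.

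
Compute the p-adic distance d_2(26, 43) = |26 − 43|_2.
d_2(26, 43) = 1

Step 1 — x − y = 26 − 43 = -17. Step 2 — v_2(-17) = 0 (factor: -17 = −(2^0 · 17); the sign does not affect v_p). Step 3 — |x − y|_2 = 2^{0} = 1.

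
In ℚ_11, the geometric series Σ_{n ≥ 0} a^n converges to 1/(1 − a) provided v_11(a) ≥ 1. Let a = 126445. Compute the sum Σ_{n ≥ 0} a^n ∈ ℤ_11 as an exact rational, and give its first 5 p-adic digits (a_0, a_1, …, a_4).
Σ a^n = 1/(1 − a) = -1/126444;  first 5 digits = (1, 0, 0, 7, 8)

v_11(a) = 3 ≥ 1, so the series converges in ℤ_11 to 1/(1 − a) = 1/(1 − 126445) = -1/126444. Expand this rational in ℤ_11: compute digits iteratively via d_i = x_i mod 11, x_{i+1} = (x_i − d_i)/11. The first 5 digits are (1, 0, 0, 7, 8).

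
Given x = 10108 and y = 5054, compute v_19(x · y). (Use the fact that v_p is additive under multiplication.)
v_19(51085832) = 4

v_p(x) = 2 (factor: 10108 = 19^2 · 28); v_p(y) = 2 (factor: 5054 = 19^2 · 14). Additivity: v_p(xy) = v_p(x) + v_p(y) = 2 + 2 = 4. (Direct check: xy = 51085832 = 19^4 · (392).)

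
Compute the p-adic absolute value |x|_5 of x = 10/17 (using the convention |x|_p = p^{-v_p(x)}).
|10/17|_5 = 1/5

Step 1 — compute v_5(x) by factoring powers of 5 out of the numerator and denominator: v_5(10/17) = 1. Step 2 — apply |x|_p = p^{-v_p(x)} = 5^{-1} = 1/5.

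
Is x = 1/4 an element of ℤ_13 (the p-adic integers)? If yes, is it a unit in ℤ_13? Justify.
x ∈ ℤ_13^× (unit); v_13(x) = 0

ℤ_13 = {x ∈ ℚ_13 : v_13(x) ≥ 0} and ℤ_13^× = {x ∈ ℤ_13 : v_13(x) = 0}. Here v_13(1/4) = v_13(num) − v_13(den) = 0; compare against these criteria.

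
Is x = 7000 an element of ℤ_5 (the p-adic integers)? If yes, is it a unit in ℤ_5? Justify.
x ∈ ℤ_5 but not a unit; v_5(x) = 3 > 0

ℤ_5 = {x ∈ ℚ_5 : v_5(x) ≥ 0} and ℤ_5^× = {x ∈ ℤ_5 : v_5(x) = 0}. Here v_5(7000) = v_5(num) − v_5(den) = 3; compare against these criteria.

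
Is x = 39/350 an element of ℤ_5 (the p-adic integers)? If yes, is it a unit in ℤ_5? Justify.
x ∉ ℤ_5 (v_5(x) = -2 < 0)

ℤ_5 = {x ∈ ℚ_5 : v_5(x) ≥ 0} and ℤ_5^× = {x ∈ ℤ_5 : v_5(x) = 0}. Here v_5(39/350) = v_5(num) − v_5(den) = -2; compare against these criteria.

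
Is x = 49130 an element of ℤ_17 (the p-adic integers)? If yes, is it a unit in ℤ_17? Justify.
x ∈ ℤ_17 but not a unit; v_17(x) = 3 > 0

ℤ_17 = {x ∈ ℚ_17 : v_17(x) ≥ 0} and ℤ_17^× = {x ∈ ℤ_17 : v_17(x) = 0}. Here v_17(49130) = v_17(num) − v_17(den) = 3; compare against these criteria.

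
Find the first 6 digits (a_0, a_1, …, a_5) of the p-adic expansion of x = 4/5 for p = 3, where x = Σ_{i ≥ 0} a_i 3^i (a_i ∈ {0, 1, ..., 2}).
(a_0, …, a_5) = (2, 2, 1, 0, 1, 2)

v_3(4/5) = 0 (numerator and denominator both coprime to 3), so x ∈ ℤ_3^×. Compute digits iteratively via a_i = x_i mod 3, x_{i+1} = (x_i − a_i)/3, with x_0 = x:
  x_0 = 4/5;  a_0 = 2;  x_1 = (x_0 − 2)/3 = -2/5
  x_1 = -2/5;  a_1 = 2;  x_2 = (x_1 − 2)/3 = -4/5
  x_2 = -4/5;  a_2 = 1;  x_3 = (x_2 − 1)/3 = -3/5
  x_3 = -3/5;  a_3 = 0;  x_4 = (x_3 − 0)/3 = -1/5
  x_4 = -1/5;  a_4 = 1;  x_5 = (x_4 − 1)/3 = -2/5
  x_5 = -2/5;  a_5 = 2;  x_6 = (x_5 − 2)/3 = -4/5
Digits: (2, 2, 1, 0, 1, 2).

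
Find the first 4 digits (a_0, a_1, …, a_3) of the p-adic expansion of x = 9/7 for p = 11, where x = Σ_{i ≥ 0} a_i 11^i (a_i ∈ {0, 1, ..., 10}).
(a_0, …, a_3) = (6, 9, 7, 4)

v_11(9/7) = 0 (numerator and denominator both coprime to 11), so x ∈ ℤ_11^×. Compute digits iteratively via a_i = x_i mod 11, x_{i+1} = (x_i − a_i)/11, with x_0 = x:
  x_0 = 9/7;  a_0 = 6;  x_1 = (x_0 − 6)/11 = -3/7
  x_1 = -3/7;  a_1 = 9;  x_2 = (x_1 − 9)/11 = -6/7
  x_2 = -6/7;  a_2 = 7;  x_3 = (x_2 − 7)/11 = -5/7
  x_3 = -5/7;  a_3 = 4;  x_4 = (x_3 − 4)/11 = -3/7
Digits: (6, 9, 7, 4).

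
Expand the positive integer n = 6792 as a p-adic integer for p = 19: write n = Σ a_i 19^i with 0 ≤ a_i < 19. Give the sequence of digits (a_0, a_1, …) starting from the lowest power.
(a_0, a_1, …) = (9, 15, 18)

Repeated division by 19 gives the digits low-to-high: 6792 = 9 + 15·19^1 + 18·19^2. Digit sequence: (9, 15, 18).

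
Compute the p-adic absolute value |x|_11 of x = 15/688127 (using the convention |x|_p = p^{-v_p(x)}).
|15/688127|_11 = 14641

Step 1 — compute v_11(x) by factoring powers of 11 out of the numerator and denominator: v_11(15/688127) = -4. Step 2 — apply |x|_p = p^{-v_p(x)} = 11^{4} = 14641.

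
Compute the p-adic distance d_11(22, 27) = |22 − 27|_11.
d_11(22, 27) = 1

Step 1 — x − y = 22 − 27 = -5. Step 2 — v_11(-5) = 0 (factor: -5 = −(11^0 · 5); the sign does not affect v_p). Step 3 — |x − y|_11 = 11^{0} = 1.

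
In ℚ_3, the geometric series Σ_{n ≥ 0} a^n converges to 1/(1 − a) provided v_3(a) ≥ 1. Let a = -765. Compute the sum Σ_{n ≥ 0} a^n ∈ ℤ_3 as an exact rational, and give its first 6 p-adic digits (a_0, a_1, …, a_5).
Σ a^n = 1/(1 − a) = 1/766;  first 6 digits = (1, 0, 2, 1, 0, 2)

v_3(a) = 2 ≥ 1, so the series converges in ℤ_3 to 1/(1 − a) = 1/(1 − (-765)) = 1/766. Expand this rational in ℤ_3: compute digits iteratively via d_i = x_i mod 3, x_{i+1} = (x_i − d_i)/3. The first 6 digits are (1, 0, 2, 1, 0, 2).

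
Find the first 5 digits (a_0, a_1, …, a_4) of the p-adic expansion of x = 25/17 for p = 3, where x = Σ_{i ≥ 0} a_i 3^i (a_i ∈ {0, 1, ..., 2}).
(a_0, …, a_4) = (2, 0, 1, 0, 2)

v_3(25/17) = 0 (numerator and denominator both coprime to 3), so x ∈ ℤ_3^×. Compute digits iteratively via a_i = x_i mod 3, x_{i+1} = (x_i − a_i)/3, with x_0 = x:
  x_0 = 25/17;  a_0 = 2;  x_1 = (x_0 − 2)/3 = -3/17
  x_1 = -3/17;  a_1 = 0;  x_2 = (x_1 − 0)/3 = -1/17
  x_2 = -1/17;  a_2 = 1;  x_3 = (x_2 − 1)/3 = -6/17
  x_3 = -6/17;  a_3 = 0;  x_4 = (x_3 − 0)/3 = -2/17
  x_4 = -2/17;  a_4 = 2;  x_5 = (x_4 − 2)/3 = -12/17
Digits: (2, 0, 1, 0, 2).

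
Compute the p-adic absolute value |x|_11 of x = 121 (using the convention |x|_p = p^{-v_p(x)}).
|121|_11 = 1/121

Step 1 — compute v_11(x) by factoring powers of 11 out of the numerator and denominator: v_11(121) = 2. Step 2 — apply |x|_p = p^{-v_p(x)} = 11^{-2} = 1/121.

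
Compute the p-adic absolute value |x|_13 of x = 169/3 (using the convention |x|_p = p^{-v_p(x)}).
|169/3|_13 = 1/169

Step 1 — compute v_13(x) by factoring powers of 13 out of the numerator and denominator: v_13(169/3) = 2. Step 2 — apply |x|_p = p^{-v_p(x)} = 13^{-2} = 1/169.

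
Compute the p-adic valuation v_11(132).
v_11(132) = 1

v_11(n) is the largest exponent k such that 11^k divides n. Factor out: 132 = 11^1 · 12. (Sign doesn't affect v_p.) So v_11(132) = 1.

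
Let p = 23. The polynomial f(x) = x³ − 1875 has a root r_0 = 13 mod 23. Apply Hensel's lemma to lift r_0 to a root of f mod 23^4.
r_3 = 267894 (mod 279841)

Hensel: r_{i+1} = r_i − f(r_i)/f′(r_i) mod 23^{i+2}, where f′(x) = 3x². Iterate:
  r_0 = 13 (mod 23)
  r_1 = 220 (mod 529)
  r_2 = 220 (mod 12167)
  r_3 = 267894 (mod 279841)
Final: r = 267894 with f(r) ≡ 0 mod 23^4.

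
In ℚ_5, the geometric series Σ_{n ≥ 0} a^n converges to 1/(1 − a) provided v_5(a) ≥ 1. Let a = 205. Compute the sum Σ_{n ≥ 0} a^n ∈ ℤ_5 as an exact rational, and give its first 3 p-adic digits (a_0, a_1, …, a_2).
Σ a^n = 1/(1 − a) = -1/204;  first 3 digits = (1, 1, 4)

v_5(a) = 1 ≥ 1, so the series converges in ℤ_5 to 1/(1 − a) = 1/(1 − 205) = -1/204. Expand this rational in ℤ_5: compute digits iteratively via d_i = x_i mod 5, x_{i+1} = (x_i − d_i)/5. The first 3 digits are (1, 1, 4).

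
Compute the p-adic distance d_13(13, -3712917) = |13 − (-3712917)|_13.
d_13(13, -3712917) = 1/371293

Step 1 — x − y = 13 − (-3712917) = 3712930. Step 2 — v_13(3712930) = 5 (factor: 3712930 = (13^5 · 10); the sign does not affect v_p). Step 3 — |x − y|_13 = 13^{-5} = 1/371293.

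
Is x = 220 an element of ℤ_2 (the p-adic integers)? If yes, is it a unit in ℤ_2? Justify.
x ∈ ℤ_2 but not a unit; v_2(x) = 2 > 0

ℤ_2 = {x ∈ ℚ_2 : v_2(x) ≥ 0} and ℤ_2^× = {x ∈ ℤ_2 : v_2(x) = 0}. Here v_2(220) = v_2(num) − v_2(den) = 2; compare against these criteria.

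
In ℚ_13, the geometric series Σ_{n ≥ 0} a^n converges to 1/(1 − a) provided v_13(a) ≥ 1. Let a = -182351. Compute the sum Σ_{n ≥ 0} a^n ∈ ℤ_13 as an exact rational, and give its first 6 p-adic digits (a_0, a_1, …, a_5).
Σ a^n = 1/(1 − a) = 1/182352;  first 6 digits = (1, 0, 0, 8, 6, 12)

v_13(a) = 3 ≥ 1, so the series converges in ℤ_13 to 1/(1 − a) = 1/(1 − (-182351)) = 1/182352. Expand this rational in ℤ_13: compute digits iteratively via d_i = x_i mod 13, x_{i+1} = (x_i − d_i)/13. The first 6 digits are (1, 0, 0, 8, 6, 12).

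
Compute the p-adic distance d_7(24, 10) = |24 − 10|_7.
d_7(24, 10) = 1/7

Step 1 — x − y = 24 − 10 = 14. Step 2 — v_7(14) = 1 (factor: 14 = (7^1 · 2); the sign does not affect v_p). Step 3 — |x − y|_7 = 7^{-1} = 1/7.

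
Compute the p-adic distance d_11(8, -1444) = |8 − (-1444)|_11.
d_11(8, -1444) = 1/121

Step 1 — x − y = 8 − (-1444) = 1452. Step 2 — v_11(1452) = 2 (factor: 1452 = (11^2 · 12); the sign does not affect v_p). Step 3 — |x − y|_11 = 11^{-2} = 1/121.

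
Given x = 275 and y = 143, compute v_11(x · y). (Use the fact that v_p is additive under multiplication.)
v_11(39325) = 2

v_p(x) = 1 (factor: 275 = 11^1 · 25); v_p(y) = 1 (factor: 143 = 11^1 · 13). Additivity: v_p(xy) = v_p(x) + v_p(y) = 1 + 1 = 2. (Direct check: xy = 39325 = 11^2 · (325).)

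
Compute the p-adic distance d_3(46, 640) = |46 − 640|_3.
d_3(46, 640) = 1/27

Step 1 — x − y = 46 − 640 = -594. Step 2 — v_3(-594) = 3 (factor: -594 = −(3^3 · 22); the sign does not affect v_p). Step 3 — |x − y|_3 = 3^{-3} = 1/27.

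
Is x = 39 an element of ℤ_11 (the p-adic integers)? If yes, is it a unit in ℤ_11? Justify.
x ∈ ℤ_11^× (unit); v_11(x) = 0

ℤ_11 = {x ∈ ℚ_11 : v_11(x) ≥ 0} and ℤ_11^× = {x ∈ ℤ_11 : v_11(x) = 0}. Here v_11(39) = v_11(num) − v_11(den) = 0; compare against these criteria.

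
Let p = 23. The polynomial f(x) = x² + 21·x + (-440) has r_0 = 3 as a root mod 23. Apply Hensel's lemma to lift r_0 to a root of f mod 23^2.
r_1 = 95 (mod 529)

Hensel: r_{i+1} = r_i − f(r_i)·(f′(r_i))^{-1} mod 23^{i+2}, f′(x) = 2x + 21. Iterate:
  r_0 = 3 (mod 23)
  r_1 = 95 (mod 529)
Final: r = 95 satisfies f(r) ≡ 0 mod 23^2.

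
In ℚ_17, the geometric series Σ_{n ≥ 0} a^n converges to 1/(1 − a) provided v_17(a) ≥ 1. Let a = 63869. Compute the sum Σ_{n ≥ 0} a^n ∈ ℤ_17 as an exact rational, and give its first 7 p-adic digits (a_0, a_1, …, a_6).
Σ a^n = 1/(1 − a) = -1/63868;  first 7 digits = (1, 0, 0, 13, 0, 0, 16)

v_17(a) = 3 ≥ 1, so the series converges in ℤ_17 to 1/(1 − a) = 1/(1 − 63869) = -1/63868. Expand this rational in ℤ_17: compute digits iteratively via d_i = x_i mod 17, x_{i+1} = (x_i − d_i)/17. The first 7 digits are (1, 0, 0, 13, 0, 0, 16).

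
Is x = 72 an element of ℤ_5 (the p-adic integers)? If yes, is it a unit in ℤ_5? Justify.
x ∈ ℤ_5^× (unit); v_5(x) = 0

ℤ_5 = {x ∈ ℚ_5 : v_5(x) ≥ 0} and ℤ_5^× = {x ∈ ℤ_5 : v_5(x) = 0}. Here v_5(72) = v_5(num) − v_5(den) = 0; compare against these criteria.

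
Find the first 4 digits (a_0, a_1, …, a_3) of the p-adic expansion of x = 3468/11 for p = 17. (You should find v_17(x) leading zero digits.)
(a_0, …, a_3) = (0, 0, 15, 10)

v_17(3468/11) = 2, so a_0 = ... = a_1 = 0. Factor out: x = 17^2 · u with u = 12/11 a unit in ℤ_17. Expand u iteratively via a_{v+i} = u_i mod 17, u_{i+1} = (u_i − a_{v+i})/17:
  u_0 = 12/11;  a_2 = 15;  u_1 = (u_0 − 15)/17 = -9/11
  u_1 = -9/11;  a_3 = 10;  u_2 = (u_1 − 10)/17 = -7/11
Digits: (0, 0, 15, 10).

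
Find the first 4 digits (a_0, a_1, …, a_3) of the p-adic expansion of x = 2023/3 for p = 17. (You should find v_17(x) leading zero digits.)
(a_0, …, a_3) = (0, 0, 8, 11)

v_17(2023/3) = 2, so a_0 = ... = a_1 = 0. Factor out: x = 17^2 · u with u = 7/3 a unit in ℤ_17. Expand u iteratively via a_{v+i} = u_i mod 17, u_{i+1} = (u_i − a_{v+i})/17:
  u_0 = 7/3;  a_2 = 8;  u_1 = (u_0 − 8)/17 = -1/3
  u_1 = -1/3;  a_3 = 11;  u_2 = (u_1 − 11)/17 = -2/3
Digits: (0, 0, 8, 11).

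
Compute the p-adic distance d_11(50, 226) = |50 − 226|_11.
d_11(50, 226) = 1/11

Step 1 — x − y = 50 − 226 = -176. Step 2 — v_11(-176) = 1 (factor: -176 = −(11^1 · 16); the sign does not affect v_p). Step 3 — |x − y|_11 = 11^{-1} = 1/11.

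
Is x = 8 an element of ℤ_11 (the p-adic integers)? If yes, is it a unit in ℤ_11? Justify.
x ∈ ℤ_11^× (unit); v_11(x) = 0

ℤ_11 = {x ∈ ℚ_11 : v_11(x) ≥ 0} and ℤ_11^× = {x ∈ ℤ_11 : v_11(x) = 0}. Here v_11(8) = v_11(num) − v_11(den) = 0; compare against these criteria.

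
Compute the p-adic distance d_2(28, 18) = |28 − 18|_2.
d_2(28, 18) = 1/2

Step 1 — x − y = 28 − 18 = 10. Step 2 — v_2(10) = 1 (factor: 10 = (2^1 · 5); the sign does not affect v_p). Step 3 — |x − y|_2 = 2^{-1} = 1/2.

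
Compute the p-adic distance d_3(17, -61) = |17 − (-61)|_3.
d_3(17, -61) = 1/3

Step 1 — x − y = 17 − (-61) = 78. Step 2 — v_3(78) = 1 (factor: 78 = (3^1 · 26); the sign does not affect v_p). Step 3 — |x − y|_3 = 3^{-1} = 1/3.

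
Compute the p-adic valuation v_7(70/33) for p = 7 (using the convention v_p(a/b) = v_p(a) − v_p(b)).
v_7(70/33) = 1

Factor powers of 7 from the numerator and denominator of the reduced fraction: 70 = 7^1 · 10 and 33 = 7^0 · 33. Apply v_p(a/b) = v_p(a) − v_p(b): v_7(70/33) = 1 − 0 = 1.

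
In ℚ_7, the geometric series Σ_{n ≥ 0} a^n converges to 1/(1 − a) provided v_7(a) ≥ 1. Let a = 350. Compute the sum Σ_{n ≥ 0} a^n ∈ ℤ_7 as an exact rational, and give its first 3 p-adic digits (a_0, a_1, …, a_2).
Σ a^n = 1/(1 − a) = -1/349;  first 3 digits = (1, 1, 1)

v_7(a) = 1 ≥ 1, so the series converges in ℤ_7 to 1/(1 − a) = 1/(1 − 350) = -1/349. Expand this rational in ℤ_7: compute digits iteratively via d_i = x_i mod 7, x_{i+1} = (x_i − d_i)/7. The first 3 digits are (1, 1, 1).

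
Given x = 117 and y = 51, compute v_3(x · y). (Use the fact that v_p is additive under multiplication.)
v_3(5967) = 3

v_p(x) = 2 (factor: 117 = 3^2 · 13); v_p(y) = 1 (factor: 51 = 3^1 · 17). Additivity: v_p(xy) = v_p(x) + v_p(y) = 2 + 1 = 3. (Direct check: xy = 5967 = 3^3 · (221).)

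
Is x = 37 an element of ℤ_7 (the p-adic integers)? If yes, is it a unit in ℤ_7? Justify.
x ∈ ℤ_7^× (unit); v_7(x) = 0

ℤ_7 = {x ∈ ℚ_7 : v_7(x) ≥ 0} and ℤ_7^× = {x ∈ ℤ_7 : v_7(x) = 0}. Here v_7(37) = v_7(num) − v_7(den) = 0; compare against these criteria.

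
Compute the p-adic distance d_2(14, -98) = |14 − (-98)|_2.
d_2(14, -98) = 1/16

Step 1 — x − y = 14 − (-98) = 112. Step 2 — v_2(112) = 4 (factor: 112 = (2^4 · 7); the sign does not affect v_p). Step 3 — |x − y|_2 = 2^{-4} = 1/16.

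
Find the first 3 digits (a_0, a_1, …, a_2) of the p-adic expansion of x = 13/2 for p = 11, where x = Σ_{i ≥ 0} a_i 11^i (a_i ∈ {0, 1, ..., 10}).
(a_0, …, a_2) = (1, 6, 5)

v_11(13/2) = 0 (numerator and denominator both coprime to 11), so x ∈ ℤ_11^×. Compute digits iteratively via a_i = x_i mod 11, x_{i+1} = (x_i − a_i)/11, with x_0 = x:
  x_0 = 13/2;  a_0 = 1;  x_1 = (x_0 − 1)/11 = 1/2
  x_1 = 1/2;  a_1 = 6;  x_2 = (x_1 − 6)/11 = -1/2
  x_2 = -1/2;  a_2 = 5;  x_3 = (x_2 − 5)/11 = -1/2
Digits: (1, 6, 5).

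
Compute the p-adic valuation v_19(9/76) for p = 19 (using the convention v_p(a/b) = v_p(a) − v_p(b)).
v_19(9/76) = -1

Factor powers of 19 from the numerator and denominator of the reduced fraction: 9 = 19^0 · 9 and 76 = 19^1 · 4. Apply v_p(a/b) = v_p(a) − v_p(b): v_19(9/76) = 0 − 1 = -1.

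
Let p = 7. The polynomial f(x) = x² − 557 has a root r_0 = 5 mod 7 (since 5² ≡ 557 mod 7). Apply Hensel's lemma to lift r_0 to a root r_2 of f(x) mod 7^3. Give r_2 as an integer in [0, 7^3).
r_2 = 313 (mod 343)

Hensel's recurrence: r_{i+1} = r_i − f(r_i)·(f′(r_i))^{-1} mod 7^{i+2}, with f′(x) = 2x. Iterate:
  r_0 = 5 (mod 7)
  r_1 = 19 (mod 49)
  r_2 = 313 (mod 343)
Final: r_2 = 313, and one checks f(r_2) ≡ 0 mod 7^3.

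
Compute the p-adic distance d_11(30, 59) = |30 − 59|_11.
d_11(30, 59) = 1

Step 1 — x − y = 30 − 59 = -29. Step 2 — v_11(-29) = 0 (factor: -29 = −(11^0 · 29); the sign does not affect v_p). Step 3 — |x − y|_11 = 11^{0} = 1.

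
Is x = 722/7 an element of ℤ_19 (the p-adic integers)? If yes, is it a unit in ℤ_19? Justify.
x ∈ ℤ_19 but not a unit; v_19(x) = 2 > 0

ℤ_19 = {x ∈ ℚ_19 : v_19(x) ≥ 0} and ℤ_19^× = {x ∈ ℤ_19 : v_19(x) = 0}. Here v_19(722/7) = v_19(num) − v_19(den) = 2; compare against these criteria.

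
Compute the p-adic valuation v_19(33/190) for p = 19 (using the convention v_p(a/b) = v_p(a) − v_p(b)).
v_19(33/190) = -1

Factor powers of 19 from the numerator and denominator of the reduced fraction: 33 = 19^0 · 33 and 190 = 19^1 · 10. Apply v_p(a/b) = v_p(a) − v_p(b): v_19(33/190) = 0 − 1 = -1.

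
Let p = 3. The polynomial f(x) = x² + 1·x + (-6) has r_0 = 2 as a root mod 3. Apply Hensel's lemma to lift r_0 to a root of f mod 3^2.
r_1 = 2 (mod 9)

Hensel: r_{i+1} = r_i − f(r_i)·(f′(r_i))^{-1} mod 3^{i+2}, f′(x) = 2x + 1. Iterate:
  r_0 = 2 (mod 3)
  r_1 = 2 (mod 9)
Final: r = 2 satisfies f(r) ≡ 0 mod 3^2.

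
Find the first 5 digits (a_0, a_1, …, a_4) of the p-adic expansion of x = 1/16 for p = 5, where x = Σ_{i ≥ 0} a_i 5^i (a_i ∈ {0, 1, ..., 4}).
(a_0, …, a_4) = (1, 2, 3, 4, 0)

v_5(1/16) = 0 (numerator and denominator both coprime to 5), so x ∈ ℤ_5^×. Compute digits iteratively via a_i = x_i mod 5, x_{i+1} = (x_i − a_i)/5, with x_0 = x:
  x_0 = 1/16;  a_0 = 1;  x_1 = (x_0 − 1)/5 = -3/16
  x_1 = -3/16;  a_1 = 2;  x_2 = (x_1 − 2)/5 = -7/16
  x_2 = -7/16;  a_2 = 3;  x_3 = (x_2 − 3)/5 = -11/16
  x_3 = -11/16;  a_3 = 4;  x_4 = (x_3 − 4)/5 = -15/16
  x_4 = -15/16;  a_4 = 0;  x_5 = (x_4 − 0)/5 = -3/16
Digits: (1, 2, 3, 4, 0).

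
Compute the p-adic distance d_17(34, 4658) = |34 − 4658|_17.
d_17(34, 4658) = 1/289

Step 1 — x − y = 34 − 4658 = -4624. Step 2 — v_17(-4624) = 2 (factor: -4624 = −(17^2 · 16); the sign does not affect v_p). Step 3 — |x − y|_17 = 17^{-2} = 1/289.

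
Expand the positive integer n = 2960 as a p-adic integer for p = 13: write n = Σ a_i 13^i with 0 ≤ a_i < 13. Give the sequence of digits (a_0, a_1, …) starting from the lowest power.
(a_0, a_1, …) = (9, 6, 4, 1)

Repeated division by 13 gives the digits low-to-high: 2960 = 9 + 6·13^1 + 4·13^2 + 1·13^3. Digit sequence: (9, 6, 4, 1).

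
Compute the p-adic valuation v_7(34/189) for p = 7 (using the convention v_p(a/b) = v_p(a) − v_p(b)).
v_7(34/189) = -1

Factor powers of 7 from the numerator and denominator of the reduced fraction: 34 = 7^0 · 34 and 189 = 7^1 · 27. Apply v_p(a/b) = v_p(a) − v_p(b): v_7(34/189) = 0 − 1 = -1.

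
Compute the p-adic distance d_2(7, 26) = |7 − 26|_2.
d_2(7, 26) = 1

Step 1 — x − y = 7 − 26 = -19. Step 2 — v_2(-19) = 0 (factor: -19 = −(2^0 · 19); the sign does not affect v_p). Step 3 — |x − y|_2 = 2^{0} = 1.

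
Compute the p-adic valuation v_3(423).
v_3(423) = 2

v_3(n) is the largest exponent k such that 3^k divides n. Factor out: 423 = 3^2 · 47. (Sign doesn't affect v_p.) So v_3(423) = 2.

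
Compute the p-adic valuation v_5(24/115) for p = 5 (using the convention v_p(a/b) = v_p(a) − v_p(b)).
v_5(24/115) = -1

Factor powers of 5 from the numerator and denominator of the reduced fraction: 24 = 5^0 · 24 and 115 = 5^1 · 23. Apply v_p(a/b) = v_p(a) − v_p(b): v_5(24/115) = 0 − 1 = -1.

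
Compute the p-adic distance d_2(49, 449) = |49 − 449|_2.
d_2(49, 449) = 1/16

Step 1 — x − y = 49 − 449 = -400. Step 2 — v_2(-400) = 4 (factor: -400 = −(2^4 · 25); the sign does not affect v_p). Step 3 — |x − y|_2 = 2^{-4} = 1/16.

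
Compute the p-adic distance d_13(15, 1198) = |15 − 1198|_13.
d_13(15, 1198) = 1/169

Step 1 — x − y = 15 − 1198 = -1183. Step 2 — v_13(-1183) = 2 (factor: -1183 = −(13^2 · 7); the sign does not affect v_p). Step 3 — |x − y|_13 = 13^{-2} = 1/169.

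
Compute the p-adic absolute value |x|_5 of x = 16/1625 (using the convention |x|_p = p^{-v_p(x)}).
|16/1625|_5 = 125

Step 1 — compute v_5(x) by factoring powers of 5 out of the numerator and denominator: v_5(16/1625) = -3. Step 2 — apply |x|_p = p^{-v_p(x)} = 5^{3} = 125.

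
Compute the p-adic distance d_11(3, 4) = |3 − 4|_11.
d_11(3, 4) = 1

Step 1 — x − y = 3 − 4 = -1. Step 2 — v_11(-1) = 0 (factor: -1 = −(11^0 · 1); the sign does not affect v_p). Step 3 — |x − y|_11 = 11^{0} = 1.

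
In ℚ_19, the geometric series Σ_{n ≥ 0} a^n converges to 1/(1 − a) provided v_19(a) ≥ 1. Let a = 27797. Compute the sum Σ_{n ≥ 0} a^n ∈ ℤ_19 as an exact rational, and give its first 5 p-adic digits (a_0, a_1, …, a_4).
Σ a^n = 1/(1 − a) = -1/27796;  first 5 digits = (1, 0, 1, 4, 1)

v_19(a) = 2 ≥ 1, so the series converges in ℤ_19 to 1/(1 − a) = 1/(1 − 27797) = -1/27796. Expand this rational in ℤ_19: compute digits iteratively via d_i = x_i mod 19, x_{i+1} = (x_i − d_i)/19. The first 5 digits are (1, 0, 1, 4, 1).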